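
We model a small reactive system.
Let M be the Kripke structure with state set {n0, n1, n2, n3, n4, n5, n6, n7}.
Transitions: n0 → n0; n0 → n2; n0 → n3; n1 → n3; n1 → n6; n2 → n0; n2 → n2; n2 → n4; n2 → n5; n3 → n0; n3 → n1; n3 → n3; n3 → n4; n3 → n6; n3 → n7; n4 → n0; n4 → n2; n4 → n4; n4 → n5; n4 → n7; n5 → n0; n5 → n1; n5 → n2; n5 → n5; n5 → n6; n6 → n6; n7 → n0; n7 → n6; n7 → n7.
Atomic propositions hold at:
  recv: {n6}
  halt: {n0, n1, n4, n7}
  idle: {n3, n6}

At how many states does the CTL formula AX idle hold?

Sat(AX idle) = {s : every successor in {n3, n6}} = {n1, n6}
|Sat(AX idle)| = |{n1, n6}| = 2.

2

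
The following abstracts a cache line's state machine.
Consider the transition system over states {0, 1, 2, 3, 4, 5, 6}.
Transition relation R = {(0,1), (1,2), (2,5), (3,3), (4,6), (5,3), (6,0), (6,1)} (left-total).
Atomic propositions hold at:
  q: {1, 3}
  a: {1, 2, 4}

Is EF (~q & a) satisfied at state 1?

Sat(~q) = {0, 2, 4, 5, 6}
Sat(~q & a) = {2, 4}
EF (~q & a): least fixpoint, start Z0 = {2, 4}, add states with some successor in Z. Z1 = {1, 2, 4}; Z2 = {0, 1, 2, 4, 6}; fixed.
Sat(EF (~q & a)) = {0, 1, 2, 4, 6}
1 ∈ Sat(EF (~q & a)) = {0, 1, 2, 4, 6}, so the formula holds at 1.

Yes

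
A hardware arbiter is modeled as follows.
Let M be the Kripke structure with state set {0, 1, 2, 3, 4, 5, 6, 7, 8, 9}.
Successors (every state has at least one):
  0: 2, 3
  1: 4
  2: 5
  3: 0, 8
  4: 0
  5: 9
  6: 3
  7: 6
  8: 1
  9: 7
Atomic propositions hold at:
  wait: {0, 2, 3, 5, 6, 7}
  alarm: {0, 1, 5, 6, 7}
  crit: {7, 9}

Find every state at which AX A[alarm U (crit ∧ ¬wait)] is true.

{2, 5}

Sat(¬wait) = {1, 4, 8, 9}
Sat(crit ∧ ¬wait) = {9}
A[alarm U (crit ∧ ¬wait)]: least fixpoint, start Z0 = Sat((crit ∧ ¬wait)) = {9}, add states in Sat(alarm) with every successor in Z. Z1 = {5, 9}; fixed.
Sat(A[alarm U (crit ∧ ¬wait)]) = {5, 9}
Sat(AX A[alarm U (crit ∧ ¬wait)]) = {s : every successor in {5, 9}} = {2, 5}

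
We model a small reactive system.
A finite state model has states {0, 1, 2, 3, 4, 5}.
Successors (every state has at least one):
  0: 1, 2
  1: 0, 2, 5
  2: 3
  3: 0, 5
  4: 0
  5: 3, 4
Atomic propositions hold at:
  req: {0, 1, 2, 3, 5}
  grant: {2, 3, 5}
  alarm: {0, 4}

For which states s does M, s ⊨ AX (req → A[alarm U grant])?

A[alarm U grant]: least fixpoint, start Z0 = Sat(grant) = {2, 3, 5}, add states in Sat(alarm) with every successor in Z. Already a fixed point.
Sat(A[alarm U grant]) = {2, 3, 5}
Sat(req → A[alarm U grant]) = {2, 3, 4, 5}
Sat(AX (req → A[alarm U grant])) = {s : every successor in {2, 3, 4, 5}} = {2, 5}

{2, 5}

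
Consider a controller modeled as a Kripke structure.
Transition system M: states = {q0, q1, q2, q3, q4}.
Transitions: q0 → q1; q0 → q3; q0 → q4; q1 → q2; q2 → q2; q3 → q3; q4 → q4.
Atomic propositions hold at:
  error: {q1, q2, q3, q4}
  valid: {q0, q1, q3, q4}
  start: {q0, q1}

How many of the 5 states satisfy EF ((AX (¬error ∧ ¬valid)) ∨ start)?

2

Sat(¬error) = {q0}
Sat(¬valid) = {q2}
Sat(¬error ∧ ¬valid) = ∅
Sat(AX (¬error ∧ ¬valid)) = {s : every successor in ∅} = ∅
Sat((AX (¬error ∧ ¬valid)) ∨ start) = {q0, q1}
EF ((AX (¬error ∧ ¬valid)) ∨ start): least fixpoint, start Z0 = {q0, q1}, add states with some successor in Z. Already a fixed point.
Sat(EF ((AX (¬error ∧ ¬valid)) ∨ start)) = {q0, q1}
|Sat(EF ((AX (¬error ∧ ¬valid)) ∨ start))| = |{q0, q1}| = 2.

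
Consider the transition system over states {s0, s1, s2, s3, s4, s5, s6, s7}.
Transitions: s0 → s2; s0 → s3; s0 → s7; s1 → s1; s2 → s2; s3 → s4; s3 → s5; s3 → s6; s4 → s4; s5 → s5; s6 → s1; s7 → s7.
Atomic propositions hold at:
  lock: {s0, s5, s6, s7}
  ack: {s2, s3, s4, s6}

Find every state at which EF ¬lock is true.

{s0, s1, s2, s3, s4, s6}

Sat(¬lock) = {s1, s2, s3, s4}
EF ¬lock: least fixpoint, start Z0 = {s1, s2, s3, s4}, add states with some successor in Z. Z1 = {s0, s1, s2, s3, s4, s6}; fixed.
Sat(EF ¬lock) = {s0, s1, s2, s3, s4, s6}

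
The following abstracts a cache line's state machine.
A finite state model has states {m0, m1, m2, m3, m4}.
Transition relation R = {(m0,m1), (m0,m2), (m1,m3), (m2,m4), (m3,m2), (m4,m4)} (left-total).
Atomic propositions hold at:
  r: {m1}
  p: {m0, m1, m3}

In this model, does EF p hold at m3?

EF p: least fixpoint, start Z0 = {m0, m1, m3}, add states with some successor in Z. Already a fixed point.
Sat(EF p) = {m0, m1, m3}
m3 ∈ Sat(EF p) = {m0, m1, m3}, so the formula holds at m3.

Yes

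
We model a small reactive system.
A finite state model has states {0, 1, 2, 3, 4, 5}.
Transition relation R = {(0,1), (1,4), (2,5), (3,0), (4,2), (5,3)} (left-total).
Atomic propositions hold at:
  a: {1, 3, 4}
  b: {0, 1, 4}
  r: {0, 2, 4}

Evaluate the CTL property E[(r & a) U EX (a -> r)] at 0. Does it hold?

No

Sat(r & a) = {4}
Sat(a -> r) = {0, 2, 4, 5}
Sat(EX (a -> r)) = {s : some successor in {0, 2, 4, 5}} = {1, 2, 3, 4}
E[(r & a) U EX (a -> r)]: least fixpoint, start Z0 = Sat(EX (a -> r)) = {1, 2, 3, 4}, add states in Sat(r & a) with some successor in Z. Already a fixed point.
Sat(E[(r & a) U EX (a -> r)]) = {1, 2, 3, 4}
0 ∉ Sat(E[(r & a) U EX (a -> r)]) = {1, 2, 3, 4}, so the formula does not hold at 0.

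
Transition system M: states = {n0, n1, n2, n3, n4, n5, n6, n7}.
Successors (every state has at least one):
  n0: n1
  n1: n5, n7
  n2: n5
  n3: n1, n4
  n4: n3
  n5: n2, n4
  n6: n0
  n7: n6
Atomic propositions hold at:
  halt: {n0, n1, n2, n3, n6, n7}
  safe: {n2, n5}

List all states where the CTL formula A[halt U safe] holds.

A[halt U safe]: least fixpoint, start Z0 = Sat(safe) = {n2, n5}, add states in Sat(halt) with every successor in Z. Already a fixed point.
Sat(A[halt U safe]) = {n2, n5}

{n2, n5}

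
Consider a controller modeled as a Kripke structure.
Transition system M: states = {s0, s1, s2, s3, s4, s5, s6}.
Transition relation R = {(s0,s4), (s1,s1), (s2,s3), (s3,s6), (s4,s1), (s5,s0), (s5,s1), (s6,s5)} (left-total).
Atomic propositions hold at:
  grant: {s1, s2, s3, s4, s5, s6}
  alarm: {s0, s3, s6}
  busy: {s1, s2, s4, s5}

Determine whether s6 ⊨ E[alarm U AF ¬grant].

Sat(¬grant) = {s0}
AF ¬grant: least fixpoint, start Z0 = {s0}, add states with every successor in Z. Already a fixed point.
Sat(AF ¬grant) = {s0}
E[alarm U AF ¬grant]: least fixpoint, start Z0 = Sat(AF ¬grant) = {s0}, add states in Sat(alarm) with some successor in Z. Already a fixed point.
Sat(E[alarm U AF ¬grant]) = {s0}
s6 ∉ Sat(E[alarm U AF ¬grant]) = {s0}, so the formula does not hold at s6.

No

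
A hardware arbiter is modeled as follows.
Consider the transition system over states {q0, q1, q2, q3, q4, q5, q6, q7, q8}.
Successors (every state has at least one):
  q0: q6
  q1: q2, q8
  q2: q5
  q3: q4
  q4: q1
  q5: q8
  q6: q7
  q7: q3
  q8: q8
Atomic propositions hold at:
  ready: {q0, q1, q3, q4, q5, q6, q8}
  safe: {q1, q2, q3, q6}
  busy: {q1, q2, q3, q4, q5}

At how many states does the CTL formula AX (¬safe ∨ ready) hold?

Sat(¬safe) = {q0, q4, q5, q7, q8}
Sat(¬safe ∨ ready) = {q0, q1, q3, q4, q5, q6, q7, q8}
Sat(AX (¬safe ∨ ready)) = {s : every successor in {q0, q1, q3, q4, q5, q6, q7, q8}} = {q0, q2, q3, q4, q5, q6, q7, q8}
|Sat(AX (¬safe ∨ ready))| = |{q0, q2, q3, q4, q5, q6, q7, q8}| = 8.

8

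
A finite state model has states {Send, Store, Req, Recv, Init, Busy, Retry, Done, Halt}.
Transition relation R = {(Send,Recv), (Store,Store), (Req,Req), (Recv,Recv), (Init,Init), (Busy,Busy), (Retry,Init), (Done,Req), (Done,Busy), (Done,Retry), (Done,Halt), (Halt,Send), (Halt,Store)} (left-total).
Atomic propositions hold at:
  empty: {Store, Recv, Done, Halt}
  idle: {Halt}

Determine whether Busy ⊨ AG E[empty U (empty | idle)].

Sat(empty | idle) = {Store, Recv, Done, Halt}
E[empty U (empty | idle)]: least fixpoint, start Z0 = Sat((empty | idle)) = {Store, Recv, Done, Halt}, add states in Sat(empty) with some successor in Z. Already a fixed point.
Sat(E[empty U (empty | idle)]) = {Store, Recv, Done, Halt}
AG E[empty U (empty | idle)]: greatest fixpoint, start Z0 = {Store, Recv, Done, Halt}, keep only states in Sat with every successor in Z. Z1 = {Store, Recv}; fixed.
Sat(AG E[empty U (empty | idle)]) = {Store, Recv}
Busy ∉ Sat(AG E[empty U (empty | idle)]) = {Store, Recv}, so the formula does not hold at Busy.

No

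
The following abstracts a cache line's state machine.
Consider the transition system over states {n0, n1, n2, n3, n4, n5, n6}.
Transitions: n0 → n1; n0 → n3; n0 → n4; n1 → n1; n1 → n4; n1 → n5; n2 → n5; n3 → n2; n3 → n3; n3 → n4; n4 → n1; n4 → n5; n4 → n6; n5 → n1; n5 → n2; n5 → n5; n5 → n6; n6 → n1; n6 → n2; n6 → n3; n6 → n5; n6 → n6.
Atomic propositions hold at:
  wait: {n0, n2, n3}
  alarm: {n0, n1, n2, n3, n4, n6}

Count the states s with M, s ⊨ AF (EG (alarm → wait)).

4

Sat(alarm → wait) = {n0, n2, n3, n5}
EG (alarm → wait): greatest fixpoint, start Z0 = {n0, n2, n3, n5}, keep only states in Sat with some successor in Z. Already a fixed point.
Sat(EG (alarm → wait)) = {n0, n2, n3, n5}
AF (EG (alarm → wait)): least fixpoint, start Z0 = {n0, n2, n3, n5}, add states with every successor in Z. Already a fixed point.
Sat(AF (EG (alarm → wait))) = {n0, n2, n3, n5}
|Sat(AF (EG (alarm → wait)))| = |{n0, n2, n3, n5}| = 4.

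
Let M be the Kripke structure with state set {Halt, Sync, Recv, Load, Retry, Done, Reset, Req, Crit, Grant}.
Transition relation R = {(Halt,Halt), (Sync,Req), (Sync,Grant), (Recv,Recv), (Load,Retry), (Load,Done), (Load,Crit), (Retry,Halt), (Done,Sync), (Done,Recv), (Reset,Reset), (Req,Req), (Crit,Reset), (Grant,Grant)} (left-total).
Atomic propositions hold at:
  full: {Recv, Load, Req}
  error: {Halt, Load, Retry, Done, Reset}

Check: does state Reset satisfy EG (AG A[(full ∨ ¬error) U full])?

No

Sat(¬error) = {Sync, Recv, Req, Crit, Grant}
Sat(full ∨ ¬error) = {Sync, Recv, Load, Req, Crit, Grant}
A[(full ∨ ¬error) U full]: least fixpoint, start Z0 = Sat(full) = {Recv, Load, Req}, add states in Sat(full ∨ ¬error) with every successor in Z. Already a fixed point.
Sat(A[(full ∨ ¬error) U full]) = {Recv, Load, Req}
AG A[(full ∨ ¬error) U full]: greatest fixpoint, start Z0 = {Recv, Load, Req}, keep only states in Sat with every successor in Z. Z1 = {Recv, Req}; fixed.
Sat(AG A[(full ∨ ¬error) U full]) = {Recv, Req}
EG (AG A[(full ∨ ¬error) U full]): greatest fixpoint, start Z0 = {Recv, Req}, keep only states in Sat with some successor in Z. Already a fixed point.
Sat(EG (AG A[(full ∨ ¬error) U full])) = {Recv, Req}
Reset ∉ Sat(EG (AG A[(full ∨ ¬error) U full])) = {Recv, Req}, so the formula does not hold at Reset.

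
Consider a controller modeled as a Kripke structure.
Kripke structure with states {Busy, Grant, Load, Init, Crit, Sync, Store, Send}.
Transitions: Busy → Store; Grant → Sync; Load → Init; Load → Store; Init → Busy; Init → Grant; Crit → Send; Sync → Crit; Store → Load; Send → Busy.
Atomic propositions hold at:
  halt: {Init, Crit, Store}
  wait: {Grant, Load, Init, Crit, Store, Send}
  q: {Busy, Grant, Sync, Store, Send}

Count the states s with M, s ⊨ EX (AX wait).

7

Sat(AX wait) = {s : every successor in {Grant, Load, Init, Crit, Store, Send}} = {Busy, Load, Crit, Sync, Store}
Sat(EX (AX wait)) = {s : some successor in {Busy, Load, Crit, Sync, Store}} = {Busy, Grant, Load, Init, Sync, Store, Send}
|Sat(EX (AX wait))| = |{Busy, Grant, Load, Init, Sync, Store, Send}| = 7.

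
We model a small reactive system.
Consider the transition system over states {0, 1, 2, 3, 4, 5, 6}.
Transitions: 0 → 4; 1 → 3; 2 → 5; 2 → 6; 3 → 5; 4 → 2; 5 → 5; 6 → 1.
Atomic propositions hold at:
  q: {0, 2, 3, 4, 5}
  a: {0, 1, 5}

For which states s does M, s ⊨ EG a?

EG a: greatest fixpoint, start Z0 = {0, 1, 5}, keep only states in Sat with some successor in Z. Z1 = {5}; fixed.
Sat(EG a) = {5}

{5}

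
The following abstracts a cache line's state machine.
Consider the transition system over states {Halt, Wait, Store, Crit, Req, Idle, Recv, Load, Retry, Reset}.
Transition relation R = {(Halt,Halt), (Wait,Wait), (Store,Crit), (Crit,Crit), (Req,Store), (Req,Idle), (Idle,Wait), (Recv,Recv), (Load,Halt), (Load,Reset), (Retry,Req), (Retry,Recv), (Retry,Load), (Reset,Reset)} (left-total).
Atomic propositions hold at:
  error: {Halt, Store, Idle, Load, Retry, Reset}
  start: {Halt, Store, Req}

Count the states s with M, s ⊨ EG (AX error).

3

Sat(AX error) = {s : every successor in {Halt, Store, Idle, Load, Retry, Reset}} = {Halt, Req, Load, Reset}
EG (AX error): greatest fixpoint, start Z0 = {Halt, Req, Load, Reset}, keep only states in Sat with some successor in Z. Z1 = {Halt, Load, Reset}; fixed.
Sat(EG (AX error)) = {Halt, Load, Reset}
|Sat(EG (AX error))| = |{Halt, Load, Reset}| = 3.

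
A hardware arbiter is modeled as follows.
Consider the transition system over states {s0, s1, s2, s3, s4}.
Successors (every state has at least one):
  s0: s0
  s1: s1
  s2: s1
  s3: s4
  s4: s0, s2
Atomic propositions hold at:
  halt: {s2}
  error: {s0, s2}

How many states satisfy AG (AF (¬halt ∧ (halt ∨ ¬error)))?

Sat(¬halt) = {s0, s1, s3, s4}
Sat(¬error) = {s1, s3, s4}
Sat(halt ∨ ¬error) = {s1, s2, s3, s4}
Sat(¬halt ∧ (halt ∨ ¬error)) = {s1, s3, s4}
AF (¬halt ∧ (halt ∨ ¬error)): least fixpoint, start Z0 = {s1, s3, s4}, add states with every successor in Z. Z1 = {s1, s2, s3, s4}; fixed.
Sat(AF (¬halt ∧ (halt ∨ ¬error))) = {s1, s2, s3, s4}
AG (AF (¬halt ∧ (halt ∨ ¬error))): greatest fixpoint, start Z0 = {s1, s2, s3, s4}, keep only states in Sat with every successor in Z. Z1 = {s1, s2, s3}; Z2 = {s1, s2}; fixed.
Sat(AG (AF (¬halt ∧ (halt ∨ ¬error)))) = {s1, s2}
|Sat(AG (AF (¬halt ∧ (halt ∨ ¬error))))| = |{s1, s2}| = 2.

2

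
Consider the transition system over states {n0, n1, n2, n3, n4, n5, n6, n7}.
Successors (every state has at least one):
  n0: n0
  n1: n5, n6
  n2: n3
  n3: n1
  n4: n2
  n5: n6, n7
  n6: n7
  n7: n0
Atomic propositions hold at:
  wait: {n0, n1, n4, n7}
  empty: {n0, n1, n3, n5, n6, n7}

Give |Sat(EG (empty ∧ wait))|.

2

Sat(empty ∧ wait) = {n0, n1, n7}
EG (empty ∧ wait): greatest fixpoint, start Z0 = {n0, n1, n7}, keep only states in Sat with some successor in Z. Z1 = {n0, n7}; fixed.
Sat(EG (empty ∧ wait)) = {n0, n7}
|Sat(EG (empty ∧ wait))| = |{n0, n7}| = 2.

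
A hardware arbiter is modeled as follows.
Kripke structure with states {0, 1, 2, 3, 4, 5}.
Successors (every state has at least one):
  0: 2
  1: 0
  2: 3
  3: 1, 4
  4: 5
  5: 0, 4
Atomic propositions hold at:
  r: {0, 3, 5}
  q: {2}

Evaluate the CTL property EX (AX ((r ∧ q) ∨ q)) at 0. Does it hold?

No

Sat(r ∧ q) = ∅
Sat((r ∧ q) ∨ q) = {2}
Sat(AX ((r ∧ q) ∨ q)) = {s : every successor in {2}} = {0}
Sat(EX (AX ((r ∧ q) ∨ q))) = {s : some successor in {0}} = {1, 5}
0 ∉ Sat(EX (AX ((r ∧ q) ∨ q))) = {1, 5}, so the formula does not hold at 0.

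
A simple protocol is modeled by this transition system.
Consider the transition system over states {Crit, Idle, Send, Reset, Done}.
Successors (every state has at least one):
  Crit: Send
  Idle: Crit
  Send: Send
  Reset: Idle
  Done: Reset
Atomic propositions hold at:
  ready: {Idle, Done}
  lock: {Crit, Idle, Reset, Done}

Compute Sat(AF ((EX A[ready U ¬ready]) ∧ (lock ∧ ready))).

{Idle, Reset, Done}

Sat(¬ready) = {Crit, Send, Reset}
A[ready U ¬ready]: least fixpoint, start Z0 = Sat(¬ready) = {Crit, Send, Reset}, add states in Sat(ready) with every successor in Z. Z1 = {Crit, Idle, Send, Reset, Done}; fixed.
Sat(A[ready U ¬ready]) = {Crit, Idle, Send, Reset, Done}
Sat(EX A[ready U ¬ready]) = {s : some successor in {Crit, Idle, Send, Reset, Done}} = {Crit, Idle, Send, Reset, Done}
Sat(lock ∧ ready) = {Idle, Done}
Sat((EX A[ready U ¬ready]) ∧ (lock ∧ ready)) = {Idle, Done}
AF ((EX A[ready U ¬ready]) ∧ (lock ∧ ready)): least fixpoint, start Z0 = {Idle, Done}, add states with every successor in Z. Z1 = {Idle, Reset, Done}; fixed.
Sat(AF ((EX A[ready U ¬ready]) ∧ (lock ∧ ready))) = {Idle, Reset, Done}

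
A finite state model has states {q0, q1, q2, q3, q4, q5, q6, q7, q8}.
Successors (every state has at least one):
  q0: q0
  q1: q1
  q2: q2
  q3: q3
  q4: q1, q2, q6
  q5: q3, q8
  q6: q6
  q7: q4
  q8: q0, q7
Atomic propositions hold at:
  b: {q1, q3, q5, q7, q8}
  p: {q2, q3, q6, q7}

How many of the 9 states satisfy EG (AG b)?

AG b: greatest fixpoint, start Z0 = {q1, q3, q5, q7, q8}, keep only states in Sat with every successor in Z. Z1 = {q1, q3, q5}; Z2 = {q1, q3}; fixed.
Sat(AG b) = {q1, q3}
EG (AG b): greatest fixpoint, start Z0 = {q1, q3}, keep only states in Sat with some successor in Z. Already a fixed point.
Sat(EG (AG b)) = {q1, q3}
|Sat(EG (AG b))| = |{q1, q3}| = 2.

2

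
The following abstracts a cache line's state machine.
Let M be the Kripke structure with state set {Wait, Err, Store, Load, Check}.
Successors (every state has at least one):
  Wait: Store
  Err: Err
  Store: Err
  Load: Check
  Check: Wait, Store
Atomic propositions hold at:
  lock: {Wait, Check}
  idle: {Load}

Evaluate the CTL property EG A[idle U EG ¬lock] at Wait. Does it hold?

Sat(¬lock) = {Err, Store, Load}
EG ¬lock: greatest fixpoint, start Z0 = {Err, Store, Load}, keep only states in Sat with some successor in Z. Z1 = {Err, Store}; fixed.
Sat(EG ¬lock) = {Err, Store}
A[idle U EG ¬lock]: least fixpoint, start Z0 = Sat(EG ¬lock) = {Err, Store}, add states in Sat(idle) with every successor in Z. Already a fixed point.
Sat(A[idle U EG ¬lock]) = {Err, Store}
EG A[idle U EG ¬lock]: greatest fixpoint, start Z0 = {Err, Store}, keep only states in Sat with some successor in Z. Already a fixed point.
Sat(EG A[idle U EG ¬lock]) = {Err, Store}
Wait ∉ Sat(EG A[idle U EG ¬lock]) = {Err, Store}, so the formula does not hold at Wait.

No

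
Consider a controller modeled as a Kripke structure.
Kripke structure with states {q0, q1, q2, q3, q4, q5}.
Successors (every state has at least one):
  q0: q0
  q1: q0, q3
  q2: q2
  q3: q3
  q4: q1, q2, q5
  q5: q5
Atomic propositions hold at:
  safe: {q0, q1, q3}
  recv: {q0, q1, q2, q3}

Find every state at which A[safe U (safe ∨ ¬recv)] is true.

Sat(¬recv) = {q4, q5}
Sat(safe ∨ ¬recv) = {q0, q1, q3, q4, q5}
A[safe U (safe ∨ ¬recv)]: least fixpoint, start Z0 = Sat((safe ∨ ¬recv)) = {q0, q1, q3, q4, q5}, add states in Sat(safe) with every successor in Z. Already a fixed point.
Sat(A[safe U (safe ∨ ¬recv)]) = {q0, q1, q3, q4, q5}

{q0, q1, q3, q4, q5}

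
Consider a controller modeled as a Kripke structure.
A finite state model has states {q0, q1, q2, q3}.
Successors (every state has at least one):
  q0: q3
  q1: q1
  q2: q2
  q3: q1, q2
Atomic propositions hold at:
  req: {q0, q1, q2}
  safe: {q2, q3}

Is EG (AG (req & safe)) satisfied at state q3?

Sat(req & safe) = {q2}
AG (req & safe): greatest fixpoint, start Z0 = {q2}, keep only states in Sat with every successor in Z. Already a fixed point.
Sat(AG (req & safe)) = {q2}
EG (AG (req & safe)): greatest fixpoint, start Z0 = {q2}, keep only states in Sat with some successor in Z. Already a fixed point.
Sat(EG (AG (req & safe))) = {q2}
q3 ∉ Sat(EG (AG (req & safe))) = {q2}, so the formula does not hold at q3.

No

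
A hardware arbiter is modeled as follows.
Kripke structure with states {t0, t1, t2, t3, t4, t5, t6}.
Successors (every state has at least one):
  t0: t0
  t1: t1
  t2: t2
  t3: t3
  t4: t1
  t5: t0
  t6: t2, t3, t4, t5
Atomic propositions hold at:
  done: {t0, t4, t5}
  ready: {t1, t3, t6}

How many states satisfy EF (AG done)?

AG done: greatest fixpoint, start Z0 = {t0, t4, t5}, keep only states in Sat with every successor in Z. Z1 = {t0, t5}; fixed.
Sat(AG done) = {t0, t5}
EF (AG done): least fixpoint, start Z0 = {t0, t5}, add states with some successor in Z. Z1 = {t0, t5, t6}; fixed.
Sat(EF (AG done)) = {t0, t5, t6}
|Sat(EF (AG done))| = |{t0, t5, t6}| = 3.

3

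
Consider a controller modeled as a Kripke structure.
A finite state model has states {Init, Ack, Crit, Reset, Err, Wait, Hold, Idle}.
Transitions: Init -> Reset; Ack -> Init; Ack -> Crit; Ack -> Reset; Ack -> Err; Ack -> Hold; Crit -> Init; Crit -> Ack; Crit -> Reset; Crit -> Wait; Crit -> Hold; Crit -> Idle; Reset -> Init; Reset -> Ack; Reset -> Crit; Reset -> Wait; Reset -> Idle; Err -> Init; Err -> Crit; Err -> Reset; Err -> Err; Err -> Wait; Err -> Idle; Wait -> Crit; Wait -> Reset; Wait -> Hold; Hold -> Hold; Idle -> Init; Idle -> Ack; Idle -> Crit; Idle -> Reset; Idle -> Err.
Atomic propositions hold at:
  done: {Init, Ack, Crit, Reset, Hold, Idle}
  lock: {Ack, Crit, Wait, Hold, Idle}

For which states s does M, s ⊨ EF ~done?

{Init, Ack, Crit, Reset, Err, Wait, Idle}

Sat(~done) = {Err, Wait}
EF ~done: least fixpoint, start Z0 = {Err, Wait}, add states with some successor in Z. Z1 = {Ack, Crit, Reset, Err, Wait, Idle}; Z2 = {Init, Ack, Crit, Reset, Err, Wait, Idle}; fixed.
Sat(EF ~done) = {Init, Ack, Crit, Reset, Err, Wait, Idle}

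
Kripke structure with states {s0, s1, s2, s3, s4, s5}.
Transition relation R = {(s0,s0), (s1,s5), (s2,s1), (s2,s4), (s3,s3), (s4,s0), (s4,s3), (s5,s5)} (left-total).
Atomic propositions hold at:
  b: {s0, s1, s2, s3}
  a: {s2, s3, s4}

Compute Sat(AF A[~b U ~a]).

Sat(~b) = {s4, s5}
Sat(~a) = {s0, s1, s5}
A[~b U ~a]: least fixpoint, start Z0 = Sat(~a) = {s0, s1, s5}, add states in Sat(~b) with every successor in Z. Already a fixed point.
Sat(A[~b U ~a]) = {s0, s1, s5}
AF A[~b U ~a]: least fixpoint, start Z0 = {s0, s1, s5}, add states with every successor in Z. Already a fixed point.
Sat(AF A[~b U ~a]) = {s0, s1, s5}

{s0, s1, s5}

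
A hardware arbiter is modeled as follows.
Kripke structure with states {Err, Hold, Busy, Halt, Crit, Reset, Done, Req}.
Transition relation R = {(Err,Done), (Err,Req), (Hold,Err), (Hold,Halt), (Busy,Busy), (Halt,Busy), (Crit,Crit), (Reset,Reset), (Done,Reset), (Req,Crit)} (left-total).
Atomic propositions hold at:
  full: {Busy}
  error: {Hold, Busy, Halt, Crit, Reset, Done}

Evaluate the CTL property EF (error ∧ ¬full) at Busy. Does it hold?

Sat(¬full) = {Err, Hold, Halt, Crit, Reset, Done, Req}
Sat(error ∧ ¬full) = {Hold, Halt, Crit, Reset, Done}
EF (error ∧ ¬full): least fixpoint, start Z0 = {Hold, Halt, Crit, Reset, Done}, add states with some successor in Z. Z1 = {Err, Hold, Halt, Crit, Reset, Done, Req}; fixed.
Sat(EF (error ∧ ¬full)) = {Err, Hold, Halt, Crit, Reset, Done, Req}
Busy ∉ Sat(EF (error ∧ ¬full)) = {Err, Hold, Halt, Crit, Reset, Done, Req}, so the formula does not hold at Busy.

No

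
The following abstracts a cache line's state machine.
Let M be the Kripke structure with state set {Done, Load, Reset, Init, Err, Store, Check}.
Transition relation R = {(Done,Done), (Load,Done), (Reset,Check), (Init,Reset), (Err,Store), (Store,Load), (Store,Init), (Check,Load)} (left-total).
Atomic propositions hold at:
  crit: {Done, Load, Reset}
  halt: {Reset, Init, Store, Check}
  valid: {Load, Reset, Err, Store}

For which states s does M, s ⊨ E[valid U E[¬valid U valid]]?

Sat(¬valid) = {Done, Init, Check}
E[¬valid U valid]: least fixpoint, start Z0 = Sat(valid) = {Load, Reset, Err, Store}, add states in Sat(¬valid) with some successor in Z. Z1 = {Load, Reset, Init, Err, Store, Check}; fixed.
Sat(E[¬valid U valid]) = {Load, Reset, Init, Err, Store, Check}
E[valid U E[¬valid U valid]]: least fixpoint, start Z0 = Sat(E[¬valid U valid]) = {Load, Reset, Init, Err, Store, Check}, add states in Sat(valid) with some successor in Z. Already a fixed point.
Sat(E[valid U E[¬valid U valid]]) = {Load, Reset, Init, Err, Store, Check}

{Load, Reset, Init, Err, Store, Check}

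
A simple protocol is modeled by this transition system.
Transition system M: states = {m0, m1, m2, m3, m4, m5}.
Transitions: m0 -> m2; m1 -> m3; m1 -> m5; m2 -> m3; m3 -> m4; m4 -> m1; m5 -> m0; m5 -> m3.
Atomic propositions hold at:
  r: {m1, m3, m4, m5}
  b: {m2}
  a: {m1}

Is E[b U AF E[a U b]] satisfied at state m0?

Yes

E[a U b]: least fixpoint, start Z0 = Sat(b) = {m2}, add states in Sat(a) with some successor in Z. Already a fixed point.
Sat(E[a U b]) = {m2}
AF E[a U b]: least fixpoint, start Z0 = {m2}, add states with every successor in Z. Z1 = {m0, m2}; fixed.
Sat(AF E[a U b]) = {m0, m2}
E[b U AF E[a U b]]: least fixpoint, start Z0 = Sat(AF E[a U b]) = {m0, m2}, add states in Sat(b) with some successor in Z. Already a fixed point.
Sat(E[b U AF E[a U b]]) = {m0, m2}
m0 ∈ Sat(E[b U AF E[a U b]]) = {m0, m2}, so the formula holds at m0.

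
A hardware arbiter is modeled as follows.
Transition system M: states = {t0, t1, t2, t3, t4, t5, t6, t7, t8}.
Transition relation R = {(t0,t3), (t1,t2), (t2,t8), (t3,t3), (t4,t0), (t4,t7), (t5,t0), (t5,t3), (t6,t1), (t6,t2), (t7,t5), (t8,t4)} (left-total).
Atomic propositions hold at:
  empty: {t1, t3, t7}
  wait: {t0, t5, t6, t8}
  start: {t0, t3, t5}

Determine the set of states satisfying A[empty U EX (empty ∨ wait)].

Sat(empty ∨ wait) = {t0, t1, t3, t5, t6, t7, t8}
Sat(EX (empty ∨ wait)) = {s : some successor in {t0, t1, t3, t5, t6, t7, t8}} = {t0, t2, t3, t4, t5, t6, t7}
A[empty U EX (empty ∨ wait)]: least fixpoint, start Z0 = Sat(EX (empty ∨ wait)) = {t0, t2, t3, t4, t5, t6, t7}, add states in Sat(empty) with every successor in Z. Z1 = {t0, t1, t2, t3, t4, t5, t6, t7}; fixed.
Sat(A[empty U EX (empty ∨ wait)]) = {t0, t1, t2, t3, t4, t5, t6, t7}

{t0, t1, t2, t3, t4, t5, t6, t7}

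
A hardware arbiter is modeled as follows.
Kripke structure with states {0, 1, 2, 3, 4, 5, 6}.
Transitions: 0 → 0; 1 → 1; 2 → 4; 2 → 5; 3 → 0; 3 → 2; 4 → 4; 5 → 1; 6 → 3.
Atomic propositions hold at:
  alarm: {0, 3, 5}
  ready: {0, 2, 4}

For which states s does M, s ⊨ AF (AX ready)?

Sat(AX ready) = {s : every successor in {0, 2, 4}} = {0, 3, 4}
AF (AX ready): least fixpoint, start Z0 = {0, 3, 4}, add states with every successor in Z. Z1 = {0, 3, 4, 6}; fixed.
Sat(AF (AX ready)) = {0, 3, 4, 6}

{0, 3, 4, 6}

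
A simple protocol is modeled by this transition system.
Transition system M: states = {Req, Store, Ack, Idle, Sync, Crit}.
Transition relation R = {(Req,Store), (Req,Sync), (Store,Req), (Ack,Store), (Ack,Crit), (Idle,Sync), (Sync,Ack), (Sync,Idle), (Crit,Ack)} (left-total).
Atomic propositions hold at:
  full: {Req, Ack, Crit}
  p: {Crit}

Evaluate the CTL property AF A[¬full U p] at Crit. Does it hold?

Sat(¬full) = {Store, Idle, Sync}
A[¬full U p]: least fixpoint, start Z0 = Sat(p) = {Crit}, add states in Sat(¬full) with every successor in Z. Already a fixed point.
Sat(A[¬full U p]) = {Crit}
AF A[¬full U p]: least fixpoint, start Z0 = {Crit}, add states with every successor in Z. Already a fixed point.
Sat(AF A[¬full U p]) = {Crit}
Crit ∈ Sat(AF A[¬full U p]) = {Crit}, so the formula holds at Crit.

Yes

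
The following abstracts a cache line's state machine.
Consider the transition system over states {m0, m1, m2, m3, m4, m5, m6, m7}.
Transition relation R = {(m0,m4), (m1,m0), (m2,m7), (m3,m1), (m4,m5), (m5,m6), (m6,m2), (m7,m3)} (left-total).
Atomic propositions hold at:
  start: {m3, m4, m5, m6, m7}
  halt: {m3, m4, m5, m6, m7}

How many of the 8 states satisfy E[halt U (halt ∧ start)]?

Sat(halt ∧ start) = {m3, m4, m5, m6, m7}
E[halt U (halt ∧ start)]: least fixpoint, start Z0 = Sat((halt ∧ start)) = {m3, m4, m5, m6, m7}, add states in Sat(halt) with some successor in Z. Already a fixed point.
Sat(E[halt U (halt ∧ start)]) = {m3, m4, m5, m6, m7}
|Sat(E[halt U (halt ∧ start)])| = |{m3, m4, m5, m6, m7}| = 5.

5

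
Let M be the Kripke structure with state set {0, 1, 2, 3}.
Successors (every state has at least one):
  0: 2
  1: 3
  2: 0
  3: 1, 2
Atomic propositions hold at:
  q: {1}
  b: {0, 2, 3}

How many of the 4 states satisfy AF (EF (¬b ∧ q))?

2

Sat(¬b) = {1}
Sat(¬b ∧ q) = {1}
EF (¬b ∧ q): least fixpoint, start Z0 = {1}, add states with some successor in Z. Z1 = {1, 3}; fixed.
Sat(EF (¬b ∧ q)) = {1, 3}
AF (EF (¬b ∧ q)): least fixpoint, start Z0 = {1, 3}, add states with every successor in Z. Already a fixed point.
Sat(AF (EF (¬b ∧ q))) = {1, 3}
|Sat(AF (EF (¬b ∧ q)))| = |{1, 3}| = 2.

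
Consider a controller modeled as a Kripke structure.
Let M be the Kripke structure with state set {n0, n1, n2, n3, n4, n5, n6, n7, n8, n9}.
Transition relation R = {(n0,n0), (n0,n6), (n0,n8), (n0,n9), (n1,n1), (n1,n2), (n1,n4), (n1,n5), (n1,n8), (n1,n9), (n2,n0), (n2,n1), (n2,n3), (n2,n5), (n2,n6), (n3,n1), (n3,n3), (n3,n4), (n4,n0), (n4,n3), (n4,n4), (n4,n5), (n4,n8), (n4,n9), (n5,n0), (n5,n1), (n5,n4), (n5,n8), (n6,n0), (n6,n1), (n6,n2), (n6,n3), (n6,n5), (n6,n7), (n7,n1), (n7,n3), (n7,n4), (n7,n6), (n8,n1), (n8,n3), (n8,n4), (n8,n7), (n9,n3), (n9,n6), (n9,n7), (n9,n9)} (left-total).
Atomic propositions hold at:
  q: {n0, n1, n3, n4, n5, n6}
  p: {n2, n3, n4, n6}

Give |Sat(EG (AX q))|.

Sat(AX q) = {s : every successor in {n0, n1, n3, n4, n5, n6}} = {n2, n3, n7}
EG (AX q): greatest fixpoint, start Z0 = {n2, n3, n7}, keep only states in Sat with some successor in Z. Already a fixed point.
Sat(EG (AX q)) = {n2, n3, n7}
|Sat(EG (AX q))| = |{n2, n3, n7}| = 3.

3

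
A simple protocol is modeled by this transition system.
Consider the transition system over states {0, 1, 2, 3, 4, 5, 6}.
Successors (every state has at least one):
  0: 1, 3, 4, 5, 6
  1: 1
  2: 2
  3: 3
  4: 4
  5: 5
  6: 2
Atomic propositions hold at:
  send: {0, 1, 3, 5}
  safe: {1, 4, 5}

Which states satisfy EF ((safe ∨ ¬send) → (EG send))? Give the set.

Sat(¬send) = {2, 4, 6}
Sat(safe ∨ ¬send) = {1, 2, 4, 5, 6}
EG send: greatest fixpoint, start Z0 = {0, 1, 3, 5}, keep only states in Sat with some successor in Z. Already a fixed point.
Sat(EG send) = {0, 1, 3, 5}
Sat((safe ∨ ¬send) → (EG send)) = {0, 1, 3, 5}
EF ((safe ∨ ¬send) → (EG send)): least fixpoint, start Z0 = {0, 1, 3, 5}, add states with some successor in Z. Already a fixed point.
Sat(EF ((safe ∨ ¬send) → (EG send))) = {0, 1, 3, 5}

{0, 1, 3, 5}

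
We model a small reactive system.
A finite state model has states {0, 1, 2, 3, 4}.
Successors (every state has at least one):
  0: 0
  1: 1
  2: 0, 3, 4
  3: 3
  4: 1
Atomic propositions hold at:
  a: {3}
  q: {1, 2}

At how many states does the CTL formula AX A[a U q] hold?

A[a U q]: least fixpoint, start Z0 = Sat(q) = {1, 2}, add states in Sat(a) with every successor in Z. Already a fixed point.
Sat(A[a U q]) = {1, 2}
Sat(AX A[a U q]) = {s : every successor in {1, 2}} = {1, 4}
|Sat(AX A[a U q])| = |{1, 4}| = 2.

2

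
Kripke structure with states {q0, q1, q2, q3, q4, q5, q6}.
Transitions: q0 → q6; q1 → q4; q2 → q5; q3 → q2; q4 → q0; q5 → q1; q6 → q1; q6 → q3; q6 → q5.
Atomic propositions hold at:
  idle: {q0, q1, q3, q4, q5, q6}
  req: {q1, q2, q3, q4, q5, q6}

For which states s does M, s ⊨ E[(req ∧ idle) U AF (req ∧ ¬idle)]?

Sat(req ∧ idle) = {q1, q3, q4, q5, q6}
Sat(¬idle) = {q2}
Sat(req ∧ ¬idle) = {q2}
AF (req ∧ ¬idle): least fixpoint, start Z0 = {q2}, add states with every successor in Z. Z1 = {q2, q3}; fixed.
Sat(AF (req ∧ ¬idle)) = {q2, q3}
E[(req ∧ idle) U AF (req ∧ ¬idle)]: least fixpoint, start Z0 = Sat(AF (req ∧ ¬idle)) = {q2, q3}, add states in Sat(req ∧ idle) with some successor in Z. Z1 = {q2, q3, q6}; fixed.
Sat(E[(req ∧ idle) U AF (req ∧ ¬idle)]) = {q2, q3, q6}

{q2, q3, q6}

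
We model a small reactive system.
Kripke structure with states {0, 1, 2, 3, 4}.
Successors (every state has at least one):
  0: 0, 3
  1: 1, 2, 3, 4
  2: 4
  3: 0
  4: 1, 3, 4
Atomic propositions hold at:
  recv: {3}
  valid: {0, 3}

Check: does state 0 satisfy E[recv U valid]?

Yes

E[recv U valid]: least fixpoint, start Z0 = Sat(valid) = {0, 3}, add states in Sat(recv) with some successor in Z. Already a fixed point.
Sat(E[recv U valid]) = {0, 3}
0 ∈ Sat(E[recv U valid]) = {0, 3}, so the formula holds at 0.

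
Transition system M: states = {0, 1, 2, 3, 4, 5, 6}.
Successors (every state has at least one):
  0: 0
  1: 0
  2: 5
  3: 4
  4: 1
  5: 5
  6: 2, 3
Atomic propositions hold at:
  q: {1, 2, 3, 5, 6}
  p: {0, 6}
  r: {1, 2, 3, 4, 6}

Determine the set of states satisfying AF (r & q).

Sat(r & q) = {1, 2, 3, 6}
AF (r & q): least fixpoint, start Z0 = {1, 2, 3, 6}, add states with every successor in Z. Z1 = {1, 2, 3, 4, 6}; fixed.
Sat(AF (r & q)) = {1, 2, 3, 4, 6}

{1, 2, 3, 4, 6}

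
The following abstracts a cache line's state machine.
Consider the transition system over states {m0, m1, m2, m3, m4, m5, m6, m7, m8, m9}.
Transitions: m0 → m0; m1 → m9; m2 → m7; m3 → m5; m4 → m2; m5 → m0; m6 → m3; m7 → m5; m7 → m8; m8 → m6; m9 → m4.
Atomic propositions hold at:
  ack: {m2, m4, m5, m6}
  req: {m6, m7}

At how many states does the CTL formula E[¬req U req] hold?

Sat(¬req) = {m0, m1, m2, m3, m4, m5, m8, m9}
E[¬req U req]: least fixpoint, start Z0 = Sat(req) = {m6, m7}, add states in Sat(¬req) with some successor in Z. Z1 = {m2, m6, m7, m8}; Z2 = {m2, m4, m6, m7, m8}; Z3 = {m2, m4, m6, m7, m8, m9}; Z4 = {m1, m2, m4, m6, m7, m8, m9}; fixed.
Sat(E[¬req U req]) = {m1, m2, m4, m6, m7, m8, m9}
|Sat(E[¬req U req])| = |{m1, m2, m4, m6, m7, m8, m9}| = 7.

7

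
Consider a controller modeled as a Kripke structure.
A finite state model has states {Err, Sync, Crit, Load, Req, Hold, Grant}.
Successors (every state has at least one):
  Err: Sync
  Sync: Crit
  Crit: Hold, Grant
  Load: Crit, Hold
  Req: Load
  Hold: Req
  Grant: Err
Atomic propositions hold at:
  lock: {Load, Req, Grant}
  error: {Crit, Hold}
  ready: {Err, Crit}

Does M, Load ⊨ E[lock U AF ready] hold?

Yes

AF ready: least fixpoint, start Z0 = {Err, Crit}, add states with every successor in Z. Z1 = {Err, Sync, Crit, Grant}; fixed.
Sat(AF ready) = {Err, Sync, Crit, Grant}
E[lock U AF ready]: least fixpoint, start Z0 = Sat(AF ready) = {Err, Sync, Crit, Grant}, add states in Sat(lock) with some successor in Z. Z1 = {Err, Sync, Crit, Load, Grant}; Z2 = {Err, Sync, Crit, Load, Req, Grant}; fixed.
Sat(E[lock U AF ready]) = {Err, Sync, Crit, Load, Req, Grant}
Load ∈ Sat(E[lock U AF ready]) = {Err, Sync, Crit, Load, Req, Grant}, so the formula holds at Load.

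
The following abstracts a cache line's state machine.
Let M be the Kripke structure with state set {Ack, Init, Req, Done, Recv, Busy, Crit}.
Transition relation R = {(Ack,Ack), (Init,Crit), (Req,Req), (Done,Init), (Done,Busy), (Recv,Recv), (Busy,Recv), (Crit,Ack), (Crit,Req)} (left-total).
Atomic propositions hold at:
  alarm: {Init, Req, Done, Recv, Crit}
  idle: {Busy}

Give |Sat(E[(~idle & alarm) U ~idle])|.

6

Sat(~idle) = {Ack, Init, Req, Done, Recv, Crit}
Sat(~idle & alarm) = {Init, Req, Done, Recv, Crit}
E[(~idle & alarm) U ~idle]: least fixpoint, start Z0 = Sat(~idle) = {Ack, Init, Req, Done, Recv, Crit}, add states in Sat(~idle & alarm) with some successor in Z. Already a fixed point.
Sat(E[(~idle & alarm) U ~idle]) = {Ack, Init, Req, Done, Recv, Crit}
|Sat(E[(~idle & alarm) U ~idle])| = |{Ack, Init, Req, Done, Recv, Crit}| = 6.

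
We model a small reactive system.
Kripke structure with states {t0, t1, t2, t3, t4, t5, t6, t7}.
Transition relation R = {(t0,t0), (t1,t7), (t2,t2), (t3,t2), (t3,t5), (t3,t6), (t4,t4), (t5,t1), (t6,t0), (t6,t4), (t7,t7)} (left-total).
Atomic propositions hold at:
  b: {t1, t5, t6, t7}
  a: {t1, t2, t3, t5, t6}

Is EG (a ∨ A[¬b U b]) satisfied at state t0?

No

Sat(¬b) = {t0, t2, t3, t4}
A[¬b U b]: least fixpoint, start Z0 = Sat(b) = {t1, t5, t6, t7}, add states in Sat(¬b) with every successor in Z. Already a fixed point.
Sat(A[¬b U b]) = {t1, t5, t6, t7}
Sat(a ∨ A[¬b U b]) = {t1, t2, t3, t5, t6, t7}
EG (a ∨ A[¬b U b]): greatest fixpoint, start Z0 = {t1, t2, t3, t5, t6, t7}, keep only states in Sat with some successor in Z. Z1 = {t1, t2, t3, t5, t7}; fixed.
Sat(EG (a ∨ A[¬b U b])) = {t1, t2, t3, t5, t7}
t0 ∉ Sat(EG (a ∨ A[¬b U b])) = {t1, t2, t3, t5, t7}, so the formula does not hold at t0.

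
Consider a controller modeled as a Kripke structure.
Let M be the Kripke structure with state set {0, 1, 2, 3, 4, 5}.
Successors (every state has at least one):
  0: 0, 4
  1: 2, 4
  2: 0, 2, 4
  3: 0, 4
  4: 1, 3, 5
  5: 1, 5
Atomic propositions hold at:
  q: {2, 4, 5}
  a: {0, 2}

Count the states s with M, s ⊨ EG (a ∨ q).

4

Sat(a ∨ q) = {0, 2, 4, 5}
EG (a ∨ q): greatest fixpoint, start Z0 = {0, 2, 4, 5}, keep only states in Sat with some successor in Z. Already a fixed point.
Sat(EG (a ∨ q)) = {0, 2, 4, 5}
|Sat(EG (a ∨ q))| = |{0, 2, 4, 5}| = 4.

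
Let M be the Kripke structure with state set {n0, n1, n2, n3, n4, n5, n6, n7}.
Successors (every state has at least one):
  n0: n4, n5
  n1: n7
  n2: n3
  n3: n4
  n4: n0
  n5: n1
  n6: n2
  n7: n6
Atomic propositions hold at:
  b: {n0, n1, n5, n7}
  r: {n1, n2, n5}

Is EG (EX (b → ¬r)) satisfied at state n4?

Sat(¬r) = {n0, n3, n4, n6, n7}
Sat(b → ¬r) = {n0, n2, n3, n4, n6, n7}
Sat(EX (b → ¬r)) = {s : some successor in {n0, n2, n3, n4, n6, n7}} = {n0, n1, n2, n3, n4, n6, n7}
EG (EX (b → ¬r)): greatest fixpoint, start Z0 = {n0, n1, n2, n3, n4, n6, n7}, keep only states in Sat with some successor in Z. Already a fixed point.
Sat(EG (EX (b → ¬r))) = {n0, n1, n2, n3, n4, n6, n7}
n4 ∈ Sat(EG (EX (b → ¬r))) = {n0, n1, n2, n3, n4, n6, n7}, so the formula holds at n4.

Yes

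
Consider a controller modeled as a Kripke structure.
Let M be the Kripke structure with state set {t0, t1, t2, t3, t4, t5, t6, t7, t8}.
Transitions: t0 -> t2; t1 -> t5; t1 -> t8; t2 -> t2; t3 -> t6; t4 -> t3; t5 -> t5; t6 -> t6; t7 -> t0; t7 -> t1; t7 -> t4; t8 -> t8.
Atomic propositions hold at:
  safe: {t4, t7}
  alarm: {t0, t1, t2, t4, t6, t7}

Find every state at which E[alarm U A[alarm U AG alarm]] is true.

{t0, t2, t6, t7}

AG alarm: greatest fixpoint, start Z0 = {t0, t1, t2, t4, t6, t7}, keep only states in Sat with every successor in Z. Z1 = {t0, t2, t6, t7}; Z2 = {t0, t2, t6}; fixed.
Sat(AG alarm) = {t0, t2, t6}
A[alarm U AG alarm]: least fixpoint, start Z0 = Sat(AG alarm) = {t0, t2, t6}, add states in Sat(alarm) with every successor in Z. Already a fixed point.
Sat(A[alarm U AG alarm]) = {t0, t2, t6}
E[alarm U A[alarm U AG alarm]]: least fixpoint, start Z0 = Sat(A[alarm U AG alarm]) = {t0, t2, t6}, add states in Sat(alarm) with some successor in Z. Z1 = {t0, t2, t6, t7}; fixed.
Sat(E[alarm U A[alarm U AG alarm]]) = {t0, t2, t6, t7}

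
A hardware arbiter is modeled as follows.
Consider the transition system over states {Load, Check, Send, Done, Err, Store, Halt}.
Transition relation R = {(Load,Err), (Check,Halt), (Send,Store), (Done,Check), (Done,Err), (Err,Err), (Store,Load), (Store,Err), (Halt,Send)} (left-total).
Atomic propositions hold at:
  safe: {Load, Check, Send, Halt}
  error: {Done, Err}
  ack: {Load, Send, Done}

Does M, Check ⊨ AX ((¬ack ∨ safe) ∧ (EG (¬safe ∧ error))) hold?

No

Sat(¬ack) = {Check, Err, Store, Halt}
Sat(¬ack ∨ safe) = {Load, Check, Send, Err, Store, Halt}
Sat(¬safe) = {Done, Err, Store}
Sat(¬safe ∧ error) = {Done, Err}
EG (¬safe ∧ error): greatest fixpoint, start Z0 = {Done, Err}, keep only states in Sat with some successor in Z. Already a fixed point.
Sat(EG (¬safe ∧ error)) = {Done, Err}
Sat((¬ack ∨ safe) ∧ (EG (¬safe ∧ error))) = {Err}
Sat(AX ((¬ack ∨ safe) ∧ (EG (¬safe ∧ error)))) = {s : every successor in {Err}} = {Load, Err}
Check ∉ Sat(AX ((¬ack ∨ safe) ∧ (EG (¬safe ∧ error)))) = {Load, Err}, so the formula does not hold at Check.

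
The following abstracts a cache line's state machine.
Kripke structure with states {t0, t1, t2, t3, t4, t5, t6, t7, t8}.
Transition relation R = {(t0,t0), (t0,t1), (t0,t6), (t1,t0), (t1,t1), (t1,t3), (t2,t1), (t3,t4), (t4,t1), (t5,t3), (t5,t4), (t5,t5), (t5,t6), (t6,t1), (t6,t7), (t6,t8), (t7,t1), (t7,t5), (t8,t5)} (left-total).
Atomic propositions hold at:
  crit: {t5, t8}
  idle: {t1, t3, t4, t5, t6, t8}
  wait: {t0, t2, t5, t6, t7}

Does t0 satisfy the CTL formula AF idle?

No

AF idle: least fixpoint, start Z0 = {t1, t3, t4, t5, t6, t8}, add states with every successor in Z. Z1 = {t1, t2, t3, t4, t5, t6, t7, t8}; fixed.
Sat(AF idle) = {t1, t2, t3, t4, t5, t6, t7, t8}
t0 ∉ Sat(AF idle) = {t1, t2, t3, t4, t5, t6, t7, t8}, so the formula does not hold at t0.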